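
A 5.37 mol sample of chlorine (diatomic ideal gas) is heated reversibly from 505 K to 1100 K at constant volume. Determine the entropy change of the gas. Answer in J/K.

At constant volume, ΔS = nC_V ln(T₂/T₁) with C_V = 5R/2 = 20.79 J mol⁻¹ K⁻¹.
ΔS = 5.37 × 20.79 × ln(1100/505) = 86.9 J/K.

ΔS = 86.9 J/K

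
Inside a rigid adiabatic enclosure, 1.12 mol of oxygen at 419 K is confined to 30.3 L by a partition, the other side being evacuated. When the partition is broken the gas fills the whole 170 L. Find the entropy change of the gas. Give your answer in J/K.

ΔS_gas = 16.1 J/K

For an ideal gas in free expansion Q = 0 and W = 0, so T is unchanged.
Entropy is a state function; using a reversible isothermal path, ΔS_gas = nR ln(V₂/V₁) = 1.12 × 8.314 × ln(170/30.3) = 16.1 J/K.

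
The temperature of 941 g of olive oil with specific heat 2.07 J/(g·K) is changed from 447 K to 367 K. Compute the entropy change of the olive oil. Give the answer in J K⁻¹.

ΔS = ∫dQ_rev/T = m c ln(T₂/T₁) = 941 × 2.07 × ln(367/447) = -384 J/K.

ΔS = -384 J/K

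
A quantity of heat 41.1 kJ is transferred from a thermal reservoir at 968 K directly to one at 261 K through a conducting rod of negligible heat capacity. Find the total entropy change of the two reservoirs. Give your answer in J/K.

ΔS_hot = −Q/T_H = −41100/968 = -42.46 J/K and ΔS_cold = +Q/T_C = 41100/261 = 157.5 J/K.
ΔS_total = -42.46 + 157.5 = 115 J/K, positive as the second law requires.

ΔS_total = 115 J/K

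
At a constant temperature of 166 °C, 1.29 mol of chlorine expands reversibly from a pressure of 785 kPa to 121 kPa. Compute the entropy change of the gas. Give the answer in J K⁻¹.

For an isothermal ideal gas ΔS_gas = nR ln(P₁/P₂) = 1.29 × 8.314 × ln(785/121) = 20.1 J/K.

ΔS_gas = 20.1 J/K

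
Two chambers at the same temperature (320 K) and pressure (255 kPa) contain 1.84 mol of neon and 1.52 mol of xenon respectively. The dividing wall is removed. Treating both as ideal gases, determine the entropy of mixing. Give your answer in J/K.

ΔS_mix = 19.2 J/K

Mole fractions: x_A = 1.84/3.36 = 0.548, x_B = 0.452.
ΔS_mix = −R(n_A ln x_A + n_B ln x_B) = −8.314 × (1.84 ln 0.548 + 1.52 ln 0.452) = 19.2 J/K.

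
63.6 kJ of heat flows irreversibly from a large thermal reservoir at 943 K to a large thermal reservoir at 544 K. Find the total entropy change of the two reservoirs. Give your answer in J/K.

ΔS_hot = −Q/T_H = −63600/943 = -67.44 J/K and ΔS_cold = +Q/T_C = 63600/544 = 116.9 J/K.
ΔS_total = -67.44 + 116.9 = 49.5 J/K, positive as the second law requires.

ΔS_total = 49.5 J/K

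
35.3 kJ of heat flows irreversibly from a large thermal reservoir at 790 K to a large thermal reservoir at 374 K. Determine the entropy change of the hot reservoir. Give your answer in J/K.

The hot reservoir loses heat Q, so ΔS_hot = −Q/T_H = −35300/790 = -44.7 J/K.

ΔS_hot = -44.7 J/K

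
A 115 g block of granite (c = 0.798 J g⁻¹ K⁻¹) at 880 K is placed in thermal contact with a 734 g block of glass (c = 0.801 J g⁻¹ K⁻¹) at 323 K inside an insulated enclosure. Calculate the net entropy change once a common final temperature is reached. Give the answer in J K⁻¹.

Energy balance: T_f = (m₁c₁T₁ + m₂c₂T₂)/(m₁c₁ + m₂c₂) = 398.2 K.
ΔS₁ = m₁c₁ ln(T_f/T₁) = 91.77 × ln(398.2/880) = -72.77 J/K.
ΔS₂ = m₂c₂ ln(T_f/T₂) = 587.934 × ln(398.2/323) = 123.1 J/K.
ΔS_total = -72.77 + 123.1 = 50.3 J/K.

ΔS_total = 50.3 J/K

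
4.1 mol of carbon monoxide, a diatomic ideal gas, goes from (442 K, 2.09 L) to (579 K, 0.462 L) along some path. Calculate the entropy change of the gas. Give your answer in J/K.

Entropy is a state function: ΔS = nC_V ln(T₂/T₁) + nR ln(V₂/V₁), with C_V = 5R/2 = 20.79 J mol⁻¹ K⁻¹ for a diatomic ideal gas.
ΔS = 4.1 × [20.79 × ln(579/442) + 8.314 × ln(0.462/2.09)] = -28.4 J/K.

ΔS = -28.4 J/K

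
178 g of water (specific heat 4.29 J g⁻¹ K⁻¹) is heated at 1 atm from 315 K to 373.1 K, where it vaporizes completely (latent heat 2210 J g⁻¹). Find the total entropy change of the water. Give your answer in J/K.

ΔS = 1180 J/K

Warming step: ΔS₁ = m c ln(T_tr/T_i) = 178 × 4.29 × ln(373.1/315) = 129.3 J/K.
Phase change: ΔS₂ = +mL/T_tr = 178 × 2210 / 373.1 = 1054 J/K.
ΔS_total = (129.3) + (1054) = 1180 J/K.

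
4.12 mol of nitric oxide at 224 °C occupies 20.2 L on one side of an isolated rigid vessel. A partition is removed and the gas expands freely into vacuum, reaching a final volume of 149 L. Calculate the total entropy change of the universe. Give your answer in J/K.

No heat is exchanged and no work is done, so the ideal-gas temperature stays constant.
Entropy is a state function; using a reversible isothermal path, ΔS_gas = nR ln(V₂/V₁) = 4.12 × 8.314 × ln(149/20.2) = 68.4 J/K.
The insulated surroundings exchange no heat, so ΔS_surr = 0 and ΔS_universe = ΔS_gas.

ΔS_universe = 68.4 J/K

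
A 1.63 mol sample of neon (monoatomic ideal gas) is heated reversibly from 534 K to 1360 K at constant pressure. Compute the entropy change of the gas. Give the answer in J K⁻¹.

At constant pressure, ΔS = nC_p ln(T₂/T₁) with C_p = 5R/2 = 20.79 J mol⁻¹ K⁻¹.
ΔS = 1.63 × 20.79 × ln(1360/534) = 31.7 J/K.

ΔS = 31.7 J/K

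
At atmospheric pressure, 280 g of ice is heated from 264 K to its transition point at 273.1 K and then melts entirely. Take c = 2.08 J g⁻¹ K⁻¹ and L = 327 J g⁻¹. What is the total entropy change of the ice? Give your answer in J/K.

Warming step: ΔS₁ = m c ln(T_tr/T_i) = 280 × 2.08 × ln(273.1/264) = 19.74 J/K.
Phase change: ΔS₂ = +mL/T_tr = 280 × 327 / 273.1 = 335.3 J/K.
ΔS_total = (19.74) + (335.3) = 355 J/K.

ΔS = 355 J/K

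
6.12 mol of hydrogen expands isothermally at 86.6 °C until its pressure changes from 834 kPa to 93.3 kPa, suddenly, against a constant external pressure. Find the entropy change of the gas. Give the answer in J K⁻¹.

ΔS_gas = 111 J/K

Entropy is a state function, so ΔS_gas depends only on the end states.
For an isothermal ideal gas ΔS_gas = nR ln(P₁/P₂) = 6.12 × 8.314 × ln(834/93.3) = 111 J/K.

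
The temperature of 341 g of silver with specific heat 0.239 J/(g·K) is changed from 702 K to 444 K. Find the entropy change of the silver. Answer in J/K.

ΔS = -37.3 J/K

ΔS = ∫dQ_rev/T = m c ln(T₂/T₁) = 341 × 0.239 × ln(444/702) = -37.3 J/K.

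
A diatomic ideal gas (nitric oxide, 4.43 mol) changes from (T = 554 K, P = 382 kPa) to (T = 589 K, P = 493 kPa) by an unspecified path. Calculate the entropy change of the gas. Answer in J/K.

ΔS = -1.5 J/K

ΔS = nC_p ln(T₂/T₁) − nR ln(P₂/P₁), with C_p = 7R/2 = 29.1 J mol⁻¹ K⁻¹ for a diatomic ideal gas.
ΔS = 4.43 × [29.1 × ln(589/554) − 8.314 × ln(493/382)] = -1.5 J/K.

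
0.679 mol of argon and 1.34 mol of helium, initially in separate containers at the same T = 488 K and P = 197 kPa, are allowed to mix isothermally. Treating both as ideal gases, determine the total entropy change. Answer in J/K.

ΔS_mix = 10.7 J/K

Mole fractions: x_A = 0.679/2.02 = 0.336, x_B = 0.664.
ΔS_mix = −R(n_A ln x_A + n_B ln x_B) = −8.314 × (0.679 ln 0.336 + 1.34 ln 0.664) = 10.7 J/K.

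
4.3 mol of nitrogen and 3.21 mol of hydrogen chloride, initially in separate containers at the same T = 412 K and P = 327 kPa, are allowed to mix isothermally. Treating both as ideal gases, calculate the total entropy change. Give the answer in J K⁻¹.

ΔS_mix = 42.6 J/K

Mole fractions: x_A = 4.3/7.51 = 0.573, x_B = 0.427.
ΔS_mix = −R(n_A ln x_A + n_B ln x_B) = −8.314 × (4.3 ln 0.573 + 3.21 ln 0.427) = 42.6 J/K.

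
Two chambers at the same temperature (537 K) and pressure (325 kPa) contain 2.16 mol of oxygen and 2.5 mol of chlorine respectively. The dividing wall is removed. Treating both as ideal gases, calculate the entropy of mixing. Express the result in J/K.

Mole fractions: x_A = 2.16/4.66 = 0.464, x_B = 0.536.
ΔS_mix = −R(n_A ln x_A + n_B ln x_B) = −8.314 × (2.16 ln 0.464 + 2.5 ln 0.536) = 26.8 J/K.

ΔS_mix = 26.8 J/K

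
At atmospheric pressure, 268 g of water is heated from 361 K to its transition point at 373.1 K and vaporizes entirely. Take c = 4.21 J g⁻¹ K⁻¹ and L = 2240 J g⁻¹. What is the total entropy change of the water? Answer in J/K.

ΔS = 1650 J/K

Warming step: ΔS₁ = m c ln(T_tr/T_i) = 268 × 4.21 × ln(373.1/361) = 37.2 J/K.
Phase change: ΔS₂ = +mL/T_tr = 268 × 2240 / 373.1 = 1609 J/K.
ΔS_total = (37.2) + (1609) = 1650 J/K.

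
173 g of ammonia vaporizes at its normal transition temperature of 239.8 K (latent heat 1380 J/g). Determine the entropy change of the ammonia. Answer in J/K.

Heat absorbed by the substance: Q = mL = 173 × 1380 = 238740 J.
At constant T, ΔS = Q_rev/T = 238740 / 239.8 = 996 J/K.

ΔS = 996 J/K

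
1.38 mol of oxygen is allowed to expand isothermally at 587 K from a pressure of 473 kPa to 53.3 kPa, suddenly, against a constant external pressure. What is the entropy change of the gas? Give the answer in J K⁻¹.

ΔS_gas = 25 J/K

Entropy is a state function, so ΔS_gas depends only on the end states.
For an isothermal ideal gas ΔS_gas = nR ln(P₁/P₂) = 1.38 × 8.314 × ln(473/53.3) = 25 J/K.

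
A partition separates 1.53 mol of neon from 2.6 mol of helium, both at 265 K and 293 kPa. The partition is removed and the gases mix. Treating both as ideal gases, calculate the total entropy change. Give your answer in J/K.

ΔS_mix = 22.6 J/K

Mole fractions: x_A = 1.53/4.13 = 0.37, x_B = 0.63.
ΔS_mix = −R(n_A ln x_A + n_B ln x_B) = −8.314 × (1.53 ln 0.37 + 2.6 ln 0.63) = 22.6 J/K.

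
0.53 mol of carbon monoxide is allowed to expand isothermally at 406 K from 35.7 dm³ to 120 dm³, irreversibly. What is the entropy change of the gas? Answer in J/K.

Entropy is a state function, so ΔS_gas depends only on the end states.
For an isothermal ideal gas ΔS_gas = nR ln(V₂/V₁) = 0.53 × 8.314 × ln(120/35.7) = 5.34 J/K.

ΔS_gas = 5.34 J/K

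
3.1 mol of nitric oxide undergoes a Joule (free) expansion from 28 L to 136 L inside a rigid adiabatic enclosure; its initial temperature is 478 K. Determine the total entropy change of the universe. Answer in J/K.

ΔS_universe = 40.7 J/K

For an ideal gas in free expansion Q = 0 and W = 0, so T is unchanged.
Entropy is a state function; using a reversible isothermal path, ΔS_gas = nR ln(V₂/V₁) = 3.1 × 8.314 × ln(136/28) = 40.7 J/K.
The insulated surroundings exchange no heat, so ΔS_surr = 0 and ΔS_universe = ΔS_gas.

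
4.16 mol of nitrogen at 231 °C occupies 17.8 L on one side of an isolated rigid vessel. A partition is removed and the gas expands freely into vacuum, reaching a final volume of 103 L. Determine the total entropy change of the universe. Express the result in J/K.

ΔS_universe = 60.7 J/K

No heat is exchanged and no work is done, so the ideal-gas temperature stays constant.
Entropy is a state function; using a reversible isothermal path, ΔS_gas = nR ln(V₂/V₁) = 4.16 × 8.314 × ln(103/17.8) = 60.7 J/K.
The insulated surroundings exchange no heat, so ΔS_surr = 0 and ΔS_universe = ΔS_gas.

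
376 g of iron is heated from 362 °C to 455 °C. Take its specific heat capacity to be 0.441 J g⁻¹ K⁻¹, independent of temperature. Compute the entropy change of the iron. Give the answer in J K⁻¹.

ΔS = 22.7 J/K

In kelvin: T₁ = 635.15 K, T₂ = 728.15 K. ΔS = ∫dQ_rev/T = m c ln(T₂/T₁) = 376 × 0.441 × ln(728.15/635.15) = 22.7 J/K.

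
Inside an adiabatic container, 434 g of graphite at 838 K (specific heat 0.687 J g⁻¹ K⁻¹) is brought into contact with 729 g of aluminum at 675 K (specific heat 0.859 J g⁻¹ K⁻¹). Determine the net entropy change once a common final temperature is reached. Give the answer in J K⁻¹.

Energy balance: T_f = (m₁c₁T₁ + m₂c₂T₂)/(m₁c₁ + m₂c₂) = 727.58 K.
ΔS₁ = m₁c₁ ln(T_f/T₁) = 298.158 × ln(727.58/838) = -42.13 J/K.
ΔS₂ = m₂c₂ ln(T_f/T₂) = 626.211 × ln(727.58/675) = 46.97 J/K.
ΔS_total = -42.13 + 46.97 = 4.84 J/K.

ΔS_total = 4.84 J/K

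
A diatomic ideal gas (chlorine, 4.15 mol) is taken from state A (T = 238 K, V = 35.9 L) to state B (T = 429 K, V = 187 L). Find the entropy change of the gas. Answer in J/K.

ΔS = 108 J/K

Entropy is a state function: ΔS = nC_V ln(T₂/T₁) + nR ln(V₂/V₁), with C_V = 5R/2 = 20.79 J mol⁻¹ K⁻¹ for a diatomic ideal gas.
ΔS = 4.15 × [20.79 × ln(429/238) + 8.314 × ln(187/35.9)] = 108 J/K.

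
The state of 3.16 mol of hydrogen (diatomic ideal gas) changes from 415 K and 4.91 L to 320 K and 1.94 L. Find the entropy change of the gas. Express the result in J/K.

Entropy is a state function: ΔS = nC_V ln(T₂/T₁) + nR ln(V₂/V₁), with C_V = 5R/2 = 20.79 J mol⁻¹ K⁻¹ for a diatomic ideal gas.
ΔS = 3.16 × [20.79 × ln(320/415) + 8.314 × ln(1.94/4.91)] = -41.5 J/K.

ΔS = -41.5 J/K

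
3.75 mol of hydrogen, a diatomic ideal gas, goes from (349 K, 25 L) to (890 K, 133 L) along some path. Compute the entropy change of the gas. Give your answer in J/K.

Entropy is a state function: ΔS = nC_V ln(T₂/T₁) + nR ln(V₂/V₁), with C_V = 5R/2 = 20.79 J mol⁻¹ K⁻¹ for a diatomic ideal gas.
ΔS = 3.75 × [20.79 × ln(890/349) + 8.314 × ln(133/25)] = 125 J/K.

ΔS = 125 J/K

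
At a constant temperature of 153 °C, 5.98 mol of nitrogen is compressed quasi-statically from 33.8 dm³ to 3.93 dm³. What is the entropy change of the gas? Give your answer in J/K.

For an isothermal ideal gas ΔS_gas = nR ln(V₂/V₁) = 5.98 × 8.314 × ln(3.93/33.8) = -107 J/K.

ΔS_gas = -107 J/K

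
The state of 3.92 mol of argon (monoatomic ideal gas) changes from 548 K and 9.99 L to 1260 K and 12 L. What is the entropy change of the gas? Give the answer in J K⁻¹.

Entropy is a state function: ΔS = nC_V ln(T₂/T₁) + nR ln(V₂/V₁), with C_V = 3R/2 = 12.47 J mol⁻¹ K⁻¹ for a monoatomic ideal gas.
ΔS = 3.92 × [12.47 × ln(1260/548) + 8.314 × ln(12/9.99)] = 46.7 J/K.

ΔS = 46.7 J/K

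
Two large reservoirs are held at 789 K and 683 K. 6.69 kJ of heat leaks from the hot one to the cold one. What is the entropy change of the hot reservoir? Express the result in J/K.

ΔS_hot = -8.48 J/K

The hot reservoir loses heat Q, so ΔS_hot = −Q/T_H = −6690/789 = -8.48 J/K.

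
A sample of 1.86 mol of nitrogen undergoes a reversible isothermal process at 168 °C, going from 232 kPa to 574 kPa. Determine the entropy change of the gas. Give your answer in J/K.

ΔS_gas = -14 J/K

For an isothermal ideal gas ΔS_gas = nR ln(P₁/P₂) = 1.86 × 8.314 × ln(232/574) = -14 J/K.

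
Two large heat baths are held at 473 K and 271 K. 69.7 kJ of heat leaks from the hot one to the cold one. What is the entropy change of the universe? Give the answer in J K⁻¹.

ΔS_total = 110 J/K

ΔS_hot = −Q/T_H = −69700/473 = -147.4 J/K and ΔS_cold = +Q/T_C = 69700/271 = 257.2 J/K.
ΔS_total = -147.4 + 257.2 = 110 J/K, positive as the second law requires.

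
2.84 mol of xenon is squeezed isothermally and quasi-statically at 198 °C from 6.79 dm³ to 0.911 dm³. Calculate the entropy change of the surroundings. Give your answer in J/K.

For an isothermal ideal gas ΔS_gas = nR ln(V₂/V₁) = 2.84 × 8.314 × ln(0.911/6.79) = -47.4 J/K.
The process is reversible, so ΔS_surr = −ΔS_gas = 47.4 J/K and ΔS_universe = 0.

ΔS_surr = 47.4 J/K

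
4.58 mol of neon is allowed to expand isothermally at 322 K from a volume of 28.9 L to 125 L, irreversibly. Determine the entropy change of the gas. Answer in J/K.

ΔS_gas = 55.8 J/K

Entropy is a state function, so ΔS_gas depends only on the end states.
For an isothermal ideal gas ΔS_gas = nR ln(V₂/V₁) = 4.58 × 8.314 × ln(125/28.9) = 55.8 J/K.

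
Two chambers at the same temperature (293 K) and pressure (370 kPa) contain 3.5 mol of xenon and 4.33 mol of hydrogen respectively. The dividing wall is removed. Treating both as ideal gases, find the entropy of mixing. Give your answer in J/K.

ΔS_mix = 44.8 J/K

Mole fractions: x_A = 3.5/7.83 = 0.447, x_B = 0.553.
ΔS_mix = −R(n_A ln x_A + n_B ln x_B) = −8.314 × (3.5 ln 0.447 + 4.33 ln 0.553) = 44.8 J/K.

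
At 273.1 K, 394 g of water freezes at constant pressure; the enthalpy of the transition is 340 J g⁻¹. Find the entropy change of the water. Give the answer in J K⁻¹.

Heat released by the substance: Q = −mL = −394 × 340 = −133960 J.
At constant T, ΔS = Q_rev/T = −133960 / 273.1 = -491 J/K.

ΔS = -491 J/K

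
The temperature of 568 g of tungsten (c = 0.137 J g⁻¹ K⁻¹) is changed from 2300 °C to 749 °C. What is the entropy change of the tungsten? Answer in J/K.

In kelvin: T₁ = 2573.15 K, T₂ = 1022.15 K. ΔS = ∫dQ_rev/T = m c ln(T₂/T₁) = 568 × 0.137 × ln(1022.15/2573.15) = -71.8 J/K.

ΔS = -71.8 J/K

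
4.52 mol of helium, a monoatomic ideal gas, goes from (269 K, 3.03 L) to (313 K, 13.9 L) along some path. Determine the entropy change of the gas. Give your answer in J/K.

Entropy is a state function: ΔS = nC_V ln(T₂/T₁) + nR ln(V₂/V₁), with C_V = 3R/2 = 12.47 J mol⁻¹ K⁻¹ for a monoatomic ideal gas.
ΔS = 4.52 × [12.47 × ln(313/269) + 8.314 × ln(13.9/3.03)] = 65.8 J/K.

ΔS = 65.8 J/K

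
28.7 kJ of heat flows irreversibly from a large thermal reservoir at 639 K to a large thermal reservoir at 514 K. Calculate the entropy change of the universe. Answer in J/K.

ΔS_hot = −Q/T_H = −28700/639 = -44.91 J/K and ΔS_cold = +Q/T_C = 28700/514 = 55.84 J/K.
ΔS_total = -44.91 + 55.84 = 10.9 J/K, positive as the second law requires.

ΔS_total = 10.9 J/K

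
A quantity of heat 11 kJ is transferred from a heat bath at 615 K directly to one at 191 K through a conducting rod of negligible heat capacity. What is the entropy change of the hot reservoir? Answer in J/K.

ΔS_hot = -17.9 J/K

The hot reservoir loses heat Q, so ΔS_hot = −Q/T_H = −11000/615 = -17.9 J/K.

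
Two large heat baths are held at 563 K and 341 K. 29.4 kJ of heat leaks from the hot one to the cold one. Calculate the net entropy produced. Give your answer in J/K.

ΔS_hot = −Q/T_H = −29400/563 = -52.22 J/K and ΔS_cold = +Q/T_C = 29400/341 = 86.22 J/K.
ΔS_total = -52.22 + 86.22 = 34 J/K, positive as the second law requires.

ΔS_total = 34 J/K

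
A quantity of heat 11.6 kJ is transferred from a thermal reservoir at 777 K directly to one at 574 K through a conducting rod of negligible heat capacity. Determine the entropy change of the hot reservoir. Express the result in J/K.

The hot reservoir loses heat Q, so ΔS_hot = −Q/T_H = −11600/777 = -14.9 J/K.

ΔS_hot = -14.9 J/K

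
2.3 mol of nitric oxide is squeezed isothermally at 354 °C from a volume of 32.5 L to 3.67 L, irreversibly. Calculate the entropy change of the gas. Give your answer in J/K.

ΔS_gas = -41.7 J/K

Entropy is a state function, so ΔS_gas depends only on the end states.
For an isothermal ideal gas ΔS_gas = nR ln(V₂/V₁) = 2.3 × 8.314 × ln(3.67/32.5) = -41.7 J/K.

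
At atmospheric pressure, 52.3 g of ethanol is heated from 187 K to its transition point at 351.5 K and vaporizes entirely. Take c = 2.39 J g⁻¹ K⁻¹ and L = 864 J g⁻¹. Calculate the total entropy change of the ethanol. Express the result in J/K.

ΔS = 207 J/K

Warming step: ΔS₁ = m c ln(T_tr/T_i) = 52.3 × 2.39 × ln(351.5/187) = 78.89 J/K.
Phase change: ΔS₂ = +mL/T_tr = 52.3 × 864 / 351.5 = 128.6 J/K.
ΔS_total = (78.89) + (128.6) = 207 J/K.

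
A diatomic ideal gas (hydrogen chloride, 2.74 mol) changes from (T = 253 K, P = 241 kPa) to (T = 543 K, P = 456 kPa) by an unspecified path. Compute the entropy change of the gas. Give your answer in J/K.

ΔS = nC_p ln(T₂/T₁) − nR ln(P₂/P₁), with C_p = 7R/2 = 29.1 J mol⁻¹ K⁻¹ for a diatomic ideal gas.
ΔS = 2.74 × [29.1 × ln(543/253) − 8.314 × ln(456/241)] = 46.4 J/K.

ΔS = 46.4 J/K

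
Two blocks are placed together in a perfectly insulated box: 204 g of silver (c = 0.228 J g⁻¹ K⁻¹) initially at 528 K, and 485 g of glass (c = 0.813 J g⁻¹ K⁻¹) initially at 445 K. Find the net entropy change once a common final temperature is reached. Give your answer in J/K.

ΔS_total = 0.636 J/K

Energy balance: T_f = (m₁c₁T₁ + m₂c₂T₂)/(m₁c₁ + m₂c₂) = 453.76 K.
ΔS₁ = m₁c₁ ln(T_f/T₁) = 46.512 × ln(453.76/528) = -7.0481 J/K.
ΔS₂ = m₂c₂ ln(T_f/T₂) = 394.305 × ln(453.76/445) = 7.6845 J/K.
ΔS_total = -7.0481 + 7.6845 = 0.636 J/K.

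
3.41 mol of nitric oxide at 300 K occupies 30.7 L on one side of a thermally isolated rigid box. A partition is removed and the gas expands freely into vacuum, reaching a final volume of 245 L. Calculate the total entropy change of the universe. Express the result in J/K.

No heat is exchanged and no work is done, so the ideal-gas temperature stays constant.
Entropy is a state function; using a reversible isothermal path, ΔS_gas = nR ln(V₂/V₁) = 3.41 × 8.314 × ln(245/30.7) = 58.9 J/K.
The insulated surroundings exchange no heat, so ΔS_surr = 0 and ΔS_universe = ΔS_gas.

ΔS_universe = 58.9 J/K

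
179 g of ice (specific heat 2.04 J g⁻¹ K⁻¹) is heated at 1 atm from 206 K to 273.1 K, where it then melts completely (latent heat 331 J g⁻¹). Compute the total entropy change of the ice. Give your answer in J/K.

Warming step: ΔS₁ = m c ln(T_tr/T_i) = 179 × 2.04 × ln(273.1/206) = 103 J/K.
Phase change: ΔS₂ = +mL/T_tr = 179 × 331 / 273.1 = 216.9 J/K.
ΔS_total = (103) + (216.9) = 320 J/K.

ΔS = 320 J/K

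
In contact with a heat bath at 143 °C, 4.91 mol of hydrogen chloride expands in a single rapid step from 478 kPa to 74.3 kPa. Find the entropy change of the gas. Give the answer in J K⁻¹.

ΔS_gas = 76 J/K

Entropy is a state function, so ΔS_gas depends only on the end states.
For an isothermal ideal gas ΔS_gas = nR ln(P₁/P₂) = 4.91 × 8.314 × ln(478/74.3) = 76 J/K.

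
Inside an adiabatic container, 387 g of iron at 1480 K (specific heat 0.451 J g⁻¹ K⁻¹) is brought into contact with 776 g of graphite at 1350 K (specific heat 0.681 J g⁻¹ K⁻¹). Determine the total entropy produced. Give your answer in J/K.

ΔS_total = 0.563 J/K

Energy balance: T_f = (m₁c₁T₁ + m₂c₂T₂)/(m₁c₁ + m₂c₂) = 1382.3 K.
ΔS₁ = m₁c₁ ln(T_f/T₁) = 174.537 × ln(1382.3/1480) = -11.923 J/K.
ΔS₂ = m₂c₂ ln(T_f/T₂) = 528.456 × ln(1382.3/1350) = 12.486 J/K.
ΔS_total = -11.923 + 12.486 = 0.563 J/K.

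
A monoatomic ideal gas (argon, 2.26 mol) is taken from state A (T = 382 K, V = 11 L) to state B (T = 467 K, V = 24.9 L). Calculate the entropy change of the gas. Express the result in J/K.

Entropy is a state function: ΔS = nC_V ln(T₂/T₁) + nR ln(V₂/V₁), with C_V = 3R/2 = 12.47 J mol⁻¹ K⁻¹ for a monoatomic ideal gas.
ΔS = 2.26 × [12.47 × ln(467/382) + 8.314 × ln(24.9/11)] = 21 J/K.

ΔS = 21 J/K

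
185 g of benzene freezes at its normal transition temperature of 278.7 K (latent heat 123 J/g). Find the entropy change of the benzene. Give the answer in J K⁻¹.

Heat released by the substance: Q = −mL = −185 × 123 = −22755 J.
At constant T, ΔS = Q_rev/T = −22755 / 278.7 = -81.6 J/K.

ΔS = -81.6 J/K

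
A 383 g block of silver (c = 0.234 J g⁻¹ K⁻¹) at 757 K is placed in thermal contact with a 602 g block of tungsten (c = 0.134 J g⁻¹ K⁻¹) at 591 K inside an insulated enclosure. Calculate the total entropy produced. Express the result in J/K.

Energy balance: T_f = (m₁c₁T₁ + m₂c₂T₂)/(m₁c₁ + m₂c₂) = 678.36 K.
ΔS₁ = m₁c₁ ln(T_f/T₁) = 89.622 × ln(678.36/757) = -9.83 J/K.
ΔS₂ = m₂c₂ ln(T_f/T₂) = 80.668 × ln(678.36/591) = 11.12 J/K.
ΔS_total = -9.83 + 11.12 = 1.29 J/K.

ΔS_total = 1.29 J/K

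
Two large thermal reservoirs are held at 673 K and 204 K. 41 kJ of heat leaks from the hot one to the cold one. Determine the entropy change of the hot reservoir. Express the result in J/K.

ΔS_hot = -60.9 J/K

The hot reservoir loses heat Q, so ΔS_hot = −Q/T_H = −41000/673 = -60.9 J/K.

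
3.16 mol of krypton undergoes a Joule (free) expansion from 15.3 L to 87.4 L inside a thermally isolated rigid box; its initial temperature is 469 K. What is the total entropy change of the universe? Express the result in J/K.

No heat is exchanged and no work is done, so the ideal-gas temperature stays constant.
Entropy is a state function; using a reversible isothermal path, ΔS_gas = nR ln(V₂/V₁) = 3.16 × 8.314 × ln(87.4/15.3) = 45.8 J/K.
The insulated surroundings exchange no heat, so ΔS_surr = 0 and ΔS_universe = ΔS_gas.

ΔS_universe = 45.8 J/K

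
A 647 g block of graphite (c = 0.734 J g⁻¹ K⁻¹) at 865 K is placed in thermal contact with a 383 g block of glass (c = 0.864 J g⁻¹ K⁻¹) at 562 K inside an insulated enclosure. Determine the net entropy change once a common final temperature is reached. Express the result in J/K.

ΔS_total = 17.5 J/K

Energy balance: T_f = (m₁c₁T₁ + m₂c₂T₂)/(m₁c₁ + m₂c₂) = 740.57 K.
ΔS₁ = m₁c₁ ln(T_f/T₁) = 474.898 × ln(740.57/865) = -73.76 J/K.
ΔS₂ = m₂c₂ ln(T_f/T₂) = 330.912 × ln(740.57/562) = 91.31 J/K.
ΔS_total = -73.76 + 91.31 = 17.5 J/K.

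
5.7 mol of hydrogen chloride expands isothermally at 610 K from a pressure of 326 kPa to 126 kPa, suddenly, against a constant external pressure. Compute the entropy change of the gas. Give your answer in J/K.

Entropy is a state function, so ΔS_gas depends only on the end states.
For an isothermal ideal gas ΔS_gas = nR ln(P₁/P₂) = 5.7 × 8.314 × ln(326/126) = 45 J/K.

ΔS_gas = 45 J/K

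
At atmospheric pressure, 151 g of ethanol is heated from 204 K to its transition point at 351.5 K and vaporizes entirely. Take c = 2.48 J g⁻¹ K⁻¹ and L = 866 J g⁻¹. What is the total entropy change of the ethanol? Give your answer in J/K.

Warming step: ΔS₁ = m c ln(T_tr/T_i) = 151 × 2.48 × ln(351.5/204) = 203.8 J/K.
Phase change: ΔS₂ = +mL/T_tr = 151 × 866 / 351.5 = 372 J/K.
ΔS_total = (203.8) + (372) = 576 J/K.

ΔS = 576 J/K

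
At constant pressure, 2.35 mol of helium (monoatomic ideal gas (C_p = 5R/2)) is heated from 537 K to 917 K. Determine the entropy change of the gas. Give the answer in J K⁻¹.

At constant pressure, ΔS = nC_p ln(T₂/T₁) with C_p = 5R/2 = 20.79 J mol⁻¹ K⁻¹.
ΔS = 2.35 × 20.79 × ln(917/537) = 26.1 J/K.

ΔS = 26.1 J/K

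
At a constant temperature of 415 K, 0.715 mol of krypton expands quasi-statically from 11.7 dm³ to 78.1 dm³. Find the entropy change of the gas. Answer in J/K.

For an isothermal ideal gas ΔS_gas = nR ln(V₂/V₁) = 0.715 × 8.314 × ln(78.1/11.7) = 11.3 J/K.

ΔS_gas = 11.3 J/K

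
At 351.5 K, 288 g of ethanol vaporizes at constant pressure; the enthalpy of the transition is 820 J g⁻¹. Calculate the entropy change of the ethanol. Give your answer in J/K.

ΔS = 672 J/K

Heat absorbed by the substance: Q = mL = 288 × 820 = 236160 J.
At constant T, ΔS = Q_rev/T = 236160 / 351.5 = 672 J/K.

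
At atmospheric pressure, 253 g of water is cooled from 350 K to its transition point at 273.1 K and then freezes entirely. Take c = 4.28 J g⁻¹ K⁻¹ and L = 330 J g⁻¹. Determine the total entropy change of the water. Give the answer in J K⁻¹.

Cooling step: ΔS₁ = m c ln(T_tr/T_i) = 253 × 4.28 × ln(273.1/350) = -268.6 J/K.
Phase change: ΔS₂ = −mL/T_tr = −253 × 330 / 273.1 = -305.7 J/K.
ΔS_total = (-268.6) + (-305.7) = -574 J/K.

ΔS = -574 J/K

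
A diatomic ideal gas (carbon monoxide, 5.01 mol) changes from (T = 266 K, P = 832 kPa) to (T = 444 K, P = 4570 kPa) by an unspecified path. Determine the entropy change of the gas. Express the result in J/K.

ΔS = nC_p ln(T₂/T₁) − nR ln(P₂/P₁), with C_p = 7R/2 = 29.1 J mol⁻¹ K⁻¹ for a diatomic ideal gas.
ΔS = 5.01 × [29.1 × ln(444/266) − 8.314 × ln(4570/832)] = 3.74 J/K.

ΔS = 3.74 J/K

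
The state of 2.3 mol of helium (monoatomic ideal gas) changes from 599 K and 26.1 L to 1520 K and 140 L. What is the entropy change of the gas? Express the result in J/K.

ΔS = 58.8 J/K

Entropy is a state function: ΔS = nC_V ln(T₂/T₁) + nR ln(V₂/V₁), with C_V = 3R/2 = 12.47 J mol⁻¹ K⁻¹ for a monoatomic ideal gas.
ΔS = 2.3 × [12.47 × ln(1520/599) + 8.314 × ln(140/26.1)] = 58.8 J/K.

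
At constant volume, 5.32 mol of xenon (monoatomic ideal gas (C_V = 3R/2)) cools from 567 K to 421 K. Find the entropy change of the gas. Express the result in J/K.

At constant volume, ΔS = nC_V ln(T₂/T₁) with C_V = 3R/2 = 12.47 J mol⁻¹ K⁻¹.
ΔS = 5.32 × 12.47 × ln(421/567) = -19.8 J/K.

ΔS = -19.8 J/K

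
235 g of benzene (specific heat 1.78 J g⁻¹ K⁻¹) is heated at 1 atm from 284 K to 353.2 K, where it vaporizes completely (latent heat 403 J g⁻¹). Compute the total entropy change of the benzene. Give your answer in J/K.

ΔS = 359 J/K

Warming step: ΔS₁ = m c ln(T_tr/T_i) = 235 × 1.78 × ln(353.2/284) = 91.21 J/K.
Phase change: ΔS₂ = +mL/T_tr = 235 × 403 / 353.2 = 268.1 J/K.
ΔS_total = (91.21) + (268.1) = 359 J/K.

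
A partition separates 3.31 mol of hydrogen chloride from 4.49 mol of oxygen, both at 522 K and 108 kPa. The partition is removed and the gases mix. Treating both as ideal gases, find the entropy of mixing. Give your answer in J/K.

ΔS_mix = 44.2 J/K

Mole fractions: x_A = 3.31/7.8 = 0.424, x_B = 0.576.
ΔS_mix = −R(n_A ln x_A + n_B ln x_B) = −8.314 × (3.31 ln 0.424 + 4.49 ln 0.576) = 44.2 J/K.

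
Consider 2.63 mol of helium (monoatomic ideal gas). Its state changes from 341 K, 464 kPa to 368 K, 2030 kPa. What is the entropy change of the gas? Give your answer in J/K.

ΔS = -28.1 J/K

ΔS = nC_p ln(T₂/T₁) − nR ln(P₂/P₁), with C_p = 5R/2 = 20.79 J mol⁻¹ K⁻¹ for a monoatomic ideal gas.
ΔS = 2.63 × [20.79 × ln(368/341) − 8.314 × ln(2030/464)] = -28.1 J/K.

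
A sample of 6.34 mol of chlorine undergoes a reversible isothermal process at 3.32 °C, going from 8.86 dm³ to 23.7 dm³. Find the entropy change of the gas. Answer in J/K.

For an isothermal ideal gas ΔS_gas = nR ln(V₂/V₁) = 6.34 × 8.314 × ln(23.7/8.86) = 51.9 J/K.

ΔS_gas = 51.9 J/K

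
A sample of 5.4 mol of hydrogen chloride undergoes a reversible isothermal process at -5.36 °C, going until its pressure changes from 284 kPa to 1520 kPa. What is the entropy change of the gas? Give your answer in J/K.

ΔS_gas = -75.3 J/K

For an isothermal ideal gas ΔS_gas = nR ln(P₁/P₂) = 5.4 × 8.314 × ln(284/1520) = -75.3 J/K.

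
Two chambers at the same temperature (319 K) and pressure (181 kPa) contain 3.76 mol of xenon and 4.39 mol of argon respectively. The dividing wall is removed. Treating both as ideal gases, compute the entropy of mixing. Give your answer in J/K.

Mole fractions: x_A = 3.76/8.15 = 0.461, x_B = 0.539.
ΔS_mix = −R(n_A ln x_A + n_B ln x_B) = −8.314 × (3.76 ln 0.461 + 4.39 ln 0.539) = 46.8 J/K.

ΔS_mix = 46.8 J/K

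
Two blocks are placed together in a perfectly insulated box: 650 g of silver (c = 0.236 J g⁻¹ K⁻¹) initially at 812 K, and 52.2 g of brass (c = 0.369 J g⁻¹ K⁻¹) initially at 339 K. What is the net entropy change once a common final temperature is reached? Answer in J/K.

ΔS_total = 5.22 J/K

Energy balance: T_f = (m₁c₁T₁ + m₂c₂T₂)/(m₁c₁ + m₂c₂) = 759.23 K.
ΔS₁ = m₁c₁ ln(T_f/T₁) = 153.4 × ln(759.23/812) = -10.31 J/K.
ΔS₂ = m₂c₂ ln(T_f/T₂) = 19.2618 × ln(759.23/339) = 15.53 J/K.
ΔS_total = -10.31 + 15.53 = 5.22 J/K.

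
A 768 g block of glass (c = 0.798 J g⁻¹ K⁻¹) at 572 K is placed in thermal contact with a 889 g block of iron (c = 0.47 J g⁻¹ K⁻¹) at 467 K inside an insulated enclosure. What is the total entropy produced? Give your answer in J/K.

ΔS_total = 5.04 J/K

Energy balance: T_f = (m₁c₁T₁ + m₂c₂T₂)/(m₁c₁ + m₂c₂) = 529.43 K.
ΔS₁ = m₁c₁ ln(T_f/T₁) = 612.864 × ln(529.43/572) = -47.39 J/K.
ΔS₂ = m₂c₂ ln(T_f/T₂) = 417.83 × ln(529.43/467) = 52.43 J/K.
ΔS_total = -47.39 + 52.43 = 5.04 J/K.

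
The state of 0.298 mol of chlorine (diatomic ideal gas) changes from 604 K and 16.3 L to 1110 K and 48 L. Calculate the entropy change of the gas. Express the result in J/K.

Entropy is a state function: ΔS = nC_V ln(T₂/T₁) + nR ln(V₂/V₁), with C_V = 5R/2 = 20.79 J mol⁻¹ K⁻¹ for a diatomic ideal gas.
ΔS = 0.298 × [20.79 × ln(1110/604) + 8.314 × ln(48/16.3)] = 6.45 J/K.

ΔS = 6.45 J/K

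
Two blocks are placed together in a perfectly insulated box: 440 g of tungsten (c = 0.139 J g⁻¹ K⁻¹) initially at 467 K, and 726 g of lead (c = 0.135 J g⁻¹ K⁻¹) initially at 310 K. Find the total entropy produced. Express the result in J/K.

Energy balance: T_f = (m₁c₁T₁ + m₂c₂T₂)/(m₁c₁ + m₂c₂) = 370.33 K.
ΔS₁ = m₁c₁ ln(T_f/T₁) = 61.16 × ln(370.33/467) = -14.19 J/K.
ΔS₂ = m₂c₂ ln(T_f/T₂) = 98.01 × ln(370.33/310) = 17.43 J/K.
ΔS_total = -14.19 + 17.43 = 3.24 J/K.

ΔS_total = 3.24 J/K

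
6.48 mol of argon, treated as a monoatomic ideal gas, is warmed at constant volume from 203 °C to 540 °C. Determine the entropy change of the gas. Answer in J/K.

In kelvin: T₁ = 476.15 K, T₂ = 813.15 K. At constant volume, ΔS = nC_V ln(T₂/T₁) with C_V = 3R/2 = 12.47 J mol⁻¹ K⁻¹.
ΔS = 6.48 × 12.47 × ln(813.15/476.15) = 43.2 J/K.

ΔS = 43.2 J/K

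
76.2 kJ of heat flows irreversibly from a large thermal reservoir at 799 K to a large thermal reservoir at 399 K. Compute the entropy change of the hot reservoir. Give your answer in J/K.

ΔS_hot = -95.4 J/K

The hot reservoir loses heat Q, so ΔS_hot = −Q/T_H = −76200/799 = -95.4 J/K.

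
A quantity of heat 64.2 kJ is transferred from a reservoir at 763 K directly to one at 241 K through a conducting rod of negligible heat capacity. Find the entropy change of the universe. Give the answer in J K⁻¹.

ΔS_hot = −Q/T_H = −64200/763 = -84.14 J/K and ΔS_cold = +Q/T_C = 64200/241 = 266.4 J/K.
ΔS_total = -84.14 + 266.4 = 182 J/K, positive as the second law requires.

ΔS_total = 182 J/K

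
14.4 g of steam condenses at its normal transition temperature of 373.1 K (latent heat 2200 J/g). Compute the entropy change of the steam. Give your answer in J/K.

ΔS = -84.9 J/K

Heat released by the substance: Q = −mL = −14.4 × 2200 = −31680 J.
At constant T, ΔS = Q_rev/T = −31680 / 373.1 = -84.9 J/K.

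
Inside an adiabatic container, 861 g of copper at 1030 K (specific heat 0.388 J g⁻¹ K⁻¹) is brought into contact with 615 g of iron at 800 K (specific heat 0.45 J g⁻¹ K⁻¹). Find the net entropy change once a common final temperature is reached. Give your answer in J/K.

Energy balance: T_f = (m₁c₁T₁ + m₂c₂T₂)/(m₁c₁ + m₂c₂) = 925.79 K.
ΔS₁ = m₁c₁ ln(T_f/T₁) = 334.068 × ln(925.79/1030) = -35.633 J/K.
ΔS₂ = m₂c₂ ln(T_f/T₂) = 276.75 × ln(925.79/800) = 40.416 J/K.
ΔS_total = -35.633 + 40.416 = 4.78 J/K.

ΔS_total = 4.78 J/K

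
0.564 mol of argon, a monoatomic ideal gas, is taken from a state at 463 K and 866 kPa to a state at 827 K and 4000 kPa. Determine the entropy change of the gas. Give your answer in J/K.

ΔS = nC_p ln(T₂/T₁) − nR ln(P₂/P₁), with C_p = 5R/2 = 20.79 J mol⁻¹ K⁻¹ for a monoatomic ideal gas.
ΔS = 0.564 × [20.79 × ln(827/463) − 8.314 × ln(4000/866)] = -0.375 J/K.

ΔS = -0.375 J/K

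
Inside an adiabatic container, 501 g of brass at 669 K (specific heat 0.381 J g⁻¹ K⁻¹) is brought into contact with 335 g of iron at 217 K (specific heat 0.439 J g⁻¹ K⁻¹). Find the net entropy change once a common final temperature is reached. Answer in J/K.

ΔS_total = 47.9 J/K

Energy balance: T_f = (m₁c₁T₁ + m₂c₂T₂)/(m₁c₁ + m₂c₂) = 472.3 K.
ΔS₁ = m₁c₁ ln(T_f/T₁) = 190.881 × ln(472.3/669) = -66.46 J/K.
ΔS₂ = m₂c₂ ln(T_f/T₂) = 147.065 × ln(472.3/217) = 114.4 J/K.
ΔS_total = -66.46 + 114.4 = 47.9 J/K.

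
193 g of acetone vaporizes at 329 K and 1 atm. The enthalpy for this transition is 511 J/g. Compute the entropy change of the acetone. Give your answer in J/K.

ΔS = 300 J/K

Heat absorbed by the substance: Q = mL = 193 × 511 = 98623 J.
At constant T, ΔS = Q_rev/T = 98623 / 329 = 300 J/K.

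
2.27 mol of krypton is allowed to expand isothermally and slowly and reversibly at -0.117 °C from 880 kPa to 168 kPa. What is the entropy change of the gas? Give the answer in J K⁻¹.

ΔS_gas = 31.3 J/K

For an isothermal ideal gas ΔS_gas = nR ln(P₁/P₂) = 2.27 × 8.314 × ln(880/168) = 31.3 J/K.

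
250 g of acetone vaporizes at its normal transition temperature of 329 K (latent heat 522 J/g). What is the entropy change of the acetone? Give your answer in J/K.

Heat absorbed by the substance: Q = mL = 250 × 522 = 130500 J.
At constant T, ΔS = Q_rev/T = 130500 / 329 = 397 J/K.

ΔS = 397 J/K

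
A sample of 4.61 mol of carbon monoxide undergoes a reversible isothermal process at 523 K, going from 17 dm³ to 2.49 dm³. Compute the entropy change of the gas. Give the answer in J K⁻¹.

ΔS_gas = -73.6 J/K

For an isothermal ideal gas ΔS_gas = nR ln(V₂/V₁) = 4.61 × 8.314 × ln(2.49/17) = -73.6 J/K.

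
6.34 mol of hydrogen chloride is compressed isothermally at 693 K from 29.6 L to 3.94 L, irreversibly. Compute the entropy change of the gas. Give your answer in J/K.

Entropy is a state function, so ΔS_gas depends only on the end states.
For an isothermal ideal gas ΔS_gas = nR ln(V₂/V₁) = 6.34 × 8.314 × ln(3.94/29.6) = -106 J/K.

ΔS_gas = -106 J/K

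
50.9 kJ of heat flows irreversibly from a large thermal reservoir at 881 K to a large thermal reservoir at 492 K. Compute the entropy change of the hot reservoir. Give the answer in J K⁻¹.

The hot reservoir loses heat Q, so ΔS_hot = −Q/T_H = −50900/881 = -57.8 J/K.

ΔS_hot = -57.8 J/K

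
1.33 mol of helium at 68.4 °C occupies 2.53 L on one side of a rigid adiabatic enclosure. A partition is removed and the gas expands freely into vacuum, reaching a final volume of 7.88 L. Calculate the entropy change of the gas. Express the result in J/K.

ΔS_gas = 12.6 J/K

No heat is exchanged and no work is done, so the ideal-gas temperature stays constant.
Entropy is a state function; using a reversible isothermal path, ΔS_gas = nR ln(V₂/V₁) = 1.33 × 8.314 × ln(7.88/2.53) = 12.6 J/K.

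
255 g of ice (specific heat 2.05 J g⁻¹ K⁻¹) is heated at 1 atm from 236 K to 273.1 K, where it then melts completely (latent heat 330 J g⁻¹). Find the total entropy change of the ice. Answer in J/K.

Warming step: ΔS₁ = m c ln(T_tr/T_i) = 255 × 2.05 × ln(273.1/236) = 76.32 J/K.
Phase change: ΔS₂ = +mL/T_tr = 255 × 330 / 273.1 = 308.1 J/K.
ΔS_total = (76.32) + (308.1) = 384 J/K.

ΔS = 384 J/K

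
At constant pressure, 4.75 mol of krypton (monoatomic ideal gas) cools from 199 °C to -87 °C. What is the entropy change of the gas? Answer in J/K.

In kelvin: T₁ = 472.15 K, T₂ = 186.15 K. At constant pressure, ΔS = nC_p ln(T₂/T₁) with C_p = 5R/2 = 20.79 J mol⁻¹ K⁻¹.
ΔS = 4.75 × 20.79 × ln(186.15/472.15) = -91.9 J/K.

ΔS = -91.9 J/K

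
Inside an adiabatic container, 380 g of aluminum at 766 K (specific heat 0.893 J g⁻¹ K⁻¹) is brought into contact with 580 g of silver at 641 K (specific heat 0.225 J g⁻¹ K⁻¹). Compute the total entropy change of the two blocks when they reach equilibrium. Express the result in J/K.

Energy balance: T_f = (m₁c₁T₁ + m₂c₂T₂)/(m₁c₁ + m₂c₂) = 731.28 K.
ΔS₁ = m₁c₁ ln(T_f/T₁) = 339.34 × ln(731.28/766) = -15.74 J/K.
ΔS₂ = m₂c₂ ln(T_f/T₂) = 130.5 × ln(731.28/641) = 17.2 J/K.
ΔS_total = -15.74 + 17.2 = 1.46 J/K.

ΔS_total = 1.46 J/K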